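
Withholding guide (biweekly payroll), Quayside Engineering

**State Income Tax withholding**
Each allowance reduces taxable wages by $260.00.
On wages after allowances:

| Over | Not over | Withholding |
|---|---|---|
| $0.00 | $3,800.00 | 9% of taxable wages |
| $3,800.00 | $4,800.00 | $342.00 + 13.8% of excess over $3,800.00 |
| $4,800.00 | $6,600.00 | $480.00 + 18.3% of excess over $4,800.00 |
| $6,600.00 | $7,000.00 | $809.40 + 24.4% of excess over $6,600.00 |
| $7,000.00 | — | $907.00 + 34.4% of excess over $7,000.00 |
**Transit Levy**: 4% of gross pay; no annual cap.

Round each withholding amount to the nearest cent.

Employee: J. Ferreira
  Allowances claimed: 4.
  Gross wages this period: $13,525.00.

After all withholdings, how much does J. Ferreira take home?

State Income Tax: taxable = $13,525.00 − 4×$260.00 = $12,485.00
  $907.00 + 34.4% × ($12,485.00 − $7,000.00) = $907.00 + 34.4% × $5,485.00 = $2,793.84
Transit Levy: 4% × $13,525.00 = $541.00
Total withheld: $2,793.84 + $541.00 = $3,334.84
Net pay: $13,525.00 − $3,334.84 = $10,190.16

$10,190.16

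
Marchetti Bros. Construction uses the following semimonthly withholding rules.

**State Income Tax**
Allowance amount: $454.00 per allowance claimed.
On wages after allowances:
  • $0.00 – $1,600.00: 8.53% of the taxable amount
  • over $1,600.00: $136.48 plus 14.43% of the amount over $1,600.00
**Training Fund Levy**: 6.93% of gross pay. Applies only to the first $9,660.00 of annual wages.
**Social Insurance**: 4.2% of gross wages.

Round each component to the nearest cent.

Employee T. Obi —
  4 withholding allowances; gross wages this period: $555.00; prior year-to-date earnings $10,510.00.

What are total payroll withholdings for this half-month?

State Income Tax: taxable = $555.00 − 4×$454.00 = $-1,261.00
  Taxable ≤ 0 → $0.00
Training Fund Levy: YTD $10,510.00 ≥ cap $9,660.00 → $0.00
Social Insurance: 4.2% × $555.00 = $23.31
Total: $0.00 + $0.00 + $23.31 = $23.31

$23.31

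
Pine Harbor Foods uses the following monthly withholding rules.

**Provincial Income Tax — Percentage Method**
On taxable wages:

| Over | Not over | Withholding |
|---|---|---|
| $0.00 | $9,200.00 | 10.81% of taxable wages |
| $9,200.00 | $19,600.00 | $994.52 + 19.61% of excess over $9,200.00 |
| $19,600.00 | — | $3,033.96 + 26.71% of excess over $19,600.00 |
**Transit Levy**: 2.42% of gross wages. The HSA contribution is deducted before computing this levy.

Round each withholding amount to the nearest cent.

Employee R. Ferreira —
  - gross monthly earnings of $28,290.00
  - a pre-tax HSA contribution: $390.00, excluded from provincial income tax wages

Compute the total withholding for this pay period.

Provincial Income Tax: taxable = $28,290.00 − $390.00 = $27,900.00
  $3,033.96 + 26.71% × ($27,900.00 − $19,600.00) = $3,033.96 + 26.71% × $8,300.00 = $5,250.89
Transit Levy: 2.42% × $27,900.00 = $675.18
Total: $5,250.89 + $675.18 = $5,926.07

$5,926.07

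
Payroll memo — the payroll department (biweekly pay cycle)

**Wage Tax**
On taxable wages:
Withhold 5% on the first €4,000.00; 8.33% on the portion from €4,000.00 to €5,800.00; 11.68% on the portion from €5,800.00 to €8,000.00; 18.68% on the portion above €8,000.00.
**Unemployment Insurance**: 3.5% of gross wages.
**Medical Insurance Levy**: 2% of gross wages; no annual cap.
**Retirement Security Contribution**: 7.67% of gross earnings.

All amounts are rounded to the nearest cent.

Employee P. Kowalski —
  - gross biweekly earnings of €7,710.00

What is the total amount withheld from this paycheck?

Wage Tax: taxable = €7,710.00
  €349.94 + 11.68% × (€7,710.00 − €5,800.00) = €349.94 + 11.68% × €1,910.00 = €573.03
Unemployment Insurance: 3.5% × €7,710.00 = €269.85
Medical Insurance Levy: 2% × €7,710.00 = €154.20
Retirement Security Contribution: 7.67% × €7,710.00 = €591.36
Total: €573.03 + €269.85 + €154.20 + €591.36 = €1,588.44

€1,588.44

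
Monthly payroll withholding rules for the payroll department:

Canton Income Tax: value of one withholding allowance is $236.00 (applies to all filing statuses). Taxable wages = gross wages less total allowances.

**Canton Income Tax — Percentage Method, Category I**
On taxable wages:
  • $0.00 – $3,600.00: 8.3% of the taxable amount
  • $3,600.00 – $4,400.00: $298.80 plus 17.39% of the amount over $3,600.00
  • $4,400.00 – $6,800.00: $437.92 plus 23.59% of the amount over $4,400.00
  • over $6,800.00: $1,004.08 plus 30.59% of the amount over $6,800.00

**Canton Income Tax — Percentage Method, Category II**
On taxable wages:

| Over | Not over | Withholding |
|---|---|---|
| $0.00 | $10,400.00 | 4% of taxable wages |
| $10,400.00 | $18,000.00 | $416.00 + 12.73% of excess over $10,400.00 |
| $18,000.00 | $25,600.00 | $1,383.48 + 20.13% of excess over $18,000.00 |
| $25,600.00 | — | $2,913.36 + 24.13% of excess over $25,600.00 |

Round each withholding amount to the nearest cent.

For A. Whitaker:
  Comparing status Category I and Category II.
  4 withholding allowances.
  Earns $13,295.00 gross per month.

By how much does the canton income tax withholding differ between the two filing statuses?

Canton Income Tax (Category I): taxable = $13,295.00 − 4×$236.00 = $12,351.00
  $1,004.08 + 30.59% × ($12,351.00 − $6,800.00) = $1,004.08 + 30.59% × $5,551.00 = $2,702.13
Canton Income Tax (Category II): taxable = $13,295.00 − 4×$236.00 = $12,351.00
  $416.00 + 12.73% × ($12,351.00 − $10,400.00) = $416.00 + 12.73% × $1,951.00 = $664.36
Difference: |$2,702.13 − $664.36| = $2,037.77 (higher under Category I)

$2,037.77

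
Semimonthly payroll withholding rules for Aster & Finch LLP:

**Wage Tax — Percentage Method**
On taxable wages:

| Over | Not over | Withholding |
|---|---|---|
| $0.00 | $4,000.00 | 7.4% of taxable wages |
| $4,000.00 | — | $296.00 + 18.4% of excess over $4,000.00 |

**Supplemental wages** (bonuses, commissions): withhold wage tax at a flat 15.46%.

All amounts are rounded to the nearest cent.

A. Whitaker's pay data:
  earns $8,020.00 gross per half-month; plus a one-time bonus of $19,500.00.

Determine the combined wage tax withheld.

Wage Tax: taxable = $8,020.00
  $296.00 + 18.4% × ($8,020.00 − $4,000.00) = $296.00 + 18.4% × $4,020.00 = $1,035.68
Supplemental (15.46% flat on bonus): 15.46% × $19,500.00 = $3,014.70
Total wage tax: $1,035.68 + $3,014.70 = $4,050.38

$4,050.38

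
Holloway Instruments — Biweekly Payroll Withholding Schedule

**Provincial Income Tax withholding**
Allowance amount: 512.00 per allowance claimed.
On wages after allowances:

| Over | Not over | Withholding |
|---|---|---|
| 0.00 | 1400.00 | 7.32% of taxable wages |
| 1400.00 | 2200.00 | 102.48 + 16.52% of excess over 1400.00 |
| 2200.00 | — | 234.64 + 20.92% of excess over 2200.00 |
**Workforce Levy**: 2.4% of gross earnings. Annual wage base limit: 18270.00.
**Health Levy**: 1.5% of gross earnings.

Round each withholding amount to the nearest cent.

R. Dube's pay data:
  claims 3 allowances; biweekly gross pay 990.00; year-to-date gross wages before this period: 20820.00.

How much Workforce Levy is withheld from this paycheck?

Workforce Levy: YTD 20820.00 ≥ cap 18270.00 → 0.00

0.00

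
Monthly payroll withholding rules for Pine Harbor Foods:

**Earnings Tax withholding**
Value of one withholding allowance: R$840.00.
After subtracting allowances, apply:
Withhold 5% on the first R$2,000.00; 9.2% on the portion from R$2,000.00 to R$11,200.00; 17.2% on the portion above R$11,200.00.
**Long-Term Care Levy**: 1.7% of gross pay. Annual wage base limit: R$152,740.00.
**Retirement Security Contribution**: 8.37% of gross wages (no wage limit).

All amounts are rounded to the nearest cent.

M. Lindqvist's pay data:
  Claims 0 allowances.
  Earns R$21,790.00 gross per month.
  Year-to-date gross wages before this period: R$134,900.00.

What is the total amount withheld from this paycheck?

Earnings Tax: taxable = R$21,790.00
  R$946.40 + 17.2% × (R$21,790.00 − R$11,200.00) = R$946.40 + 17.2% × R$10,590.00 = R$2,767.88
Long-Term Care Levy: cap R$152,740.00 − YTD R$134,900.00 = R$17,840.00 subject; 1.7% × R$17,840.00 = R$303.28
Retirement Security Contribution: 8.37% × R$21,790.00 = R$1,823.82
Total: R$2,767.88 + R$303.28 + R$1,823.82 = R$4,894.98

R$4,894.98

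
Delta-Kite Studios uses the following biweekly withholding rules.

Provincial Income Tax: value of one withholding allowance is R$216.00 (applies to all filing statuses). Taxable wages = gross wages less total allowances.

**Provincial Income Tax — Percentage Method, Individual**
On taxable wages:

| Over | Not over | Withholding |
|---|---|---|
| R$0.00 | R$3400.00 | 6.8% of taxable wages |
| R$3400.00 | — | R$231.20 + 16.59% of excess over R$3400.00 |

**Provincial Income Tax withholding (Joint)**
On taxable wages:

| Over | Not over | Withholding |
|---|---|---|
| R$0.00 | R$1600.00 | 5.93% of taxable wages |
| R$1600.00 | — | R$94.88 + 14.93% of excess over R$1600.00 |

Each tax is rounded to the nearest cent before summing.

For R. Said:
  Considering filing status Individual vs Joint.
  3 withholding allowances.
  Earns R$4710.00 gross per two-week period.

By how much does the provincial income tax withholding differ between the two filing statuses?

R$121.43

Provincial Income Tax (Individual): taxable = R$4710.00 − 3×R$216.00 = R$4062.00
  R$231.20 + 16.59% × (R$4062.00 − R$3400.00) = R$231.20 + 16.59% × R$662.00 = R$341.03
Provincial Income Tax (Joint): taxable = R$4710.00 − 3×R$216.00 = R$4062.00
  R$94.88 + 14.93% × (R$4062.00 − R$1600.00) = R$94.88 + 14.93% × R$2462.00 = R$462.46
Difference: |R$341.03 − R$462.46| = R$121.43 (higher under Joint)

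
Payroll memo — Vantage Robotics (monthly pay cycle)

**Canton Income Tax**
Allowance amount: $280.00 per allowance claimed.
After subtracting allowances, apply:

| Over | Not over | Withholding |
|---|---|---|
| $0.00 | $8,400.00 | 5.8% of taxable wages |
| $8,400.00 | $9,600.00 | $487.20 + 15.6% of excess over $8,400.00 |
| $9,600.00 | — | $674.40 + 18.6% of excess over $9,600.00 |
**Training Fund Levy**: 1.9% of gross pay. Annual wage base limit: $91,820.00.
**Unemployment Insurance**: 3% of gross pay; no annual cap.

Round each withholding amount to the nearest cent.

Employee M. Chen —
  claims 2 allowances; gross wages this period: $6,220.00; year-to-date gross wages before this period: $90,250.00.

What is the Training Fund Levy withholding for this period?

$29.83

Training Fund Levy: cap $91,820.00 − YTD $90,250.00 = $1,570.00 subject; 1.9% × $1,570.00 = $29.83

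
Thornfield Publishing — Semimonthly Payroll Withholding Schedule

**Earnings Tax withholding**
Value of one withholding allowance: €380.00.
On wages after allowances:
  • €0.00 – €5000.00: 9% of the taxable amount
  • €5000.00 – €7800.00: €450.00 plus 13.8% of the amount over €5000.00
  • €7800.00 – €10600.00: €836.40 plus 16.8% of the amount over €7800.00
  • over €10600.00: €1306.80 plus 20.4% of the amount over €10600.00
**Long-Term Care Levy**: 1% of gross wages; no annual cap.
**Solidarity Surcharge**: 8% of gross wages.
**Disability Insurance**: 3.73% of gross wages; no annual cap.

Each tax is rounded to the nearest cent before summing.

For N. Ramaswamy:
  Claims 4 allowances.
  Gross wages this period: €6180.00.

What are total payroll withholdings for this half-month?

Earnings Tax: taxable = €6180.00 − 4×€380.00 = €4660.00
  9% × €4660.00 = €419.40
Long-Term Care Levy: 1% × €6180.00 = €61.80
Solidarity Surcharge: 8% × €6180.00 = €494.40
Disability Insurance: 3.73% × €6180.00 = €230.51
Total: €419.40 + €61.80 + €494.40 + €230.51 = €1206.11

€1206.11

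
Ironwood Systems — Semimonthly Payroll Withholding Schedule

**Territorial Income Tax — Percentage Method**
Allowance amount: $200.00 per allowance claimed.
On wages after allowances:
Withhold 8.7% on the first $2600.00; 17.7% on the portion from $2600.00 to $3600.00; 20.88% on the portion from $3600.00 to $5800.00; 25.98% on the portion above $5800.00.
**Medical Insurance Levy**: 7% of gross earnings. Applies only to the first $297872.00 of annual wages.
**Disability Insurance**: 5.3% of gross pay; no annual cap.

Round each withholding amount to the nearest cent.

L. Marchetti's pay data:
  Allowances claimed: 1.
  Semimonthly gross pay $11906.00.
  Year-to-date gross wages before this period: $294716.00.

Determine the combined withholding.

$3248.88

Territorial Income Tax: taxable = $11906.00 − 1×$200.00 = $11706.00
  $862.56 + 25.98% × ($11706.00 − $5800.00) = $862.56 + 25.98% × $5906.00 = $2396.94
Medical Insurance Levy: cap $297872.00 − YTD $294716.00 = $3156.00 subject; 7% × $3156.00 = $220.92
Disability Insurance: 5.3% × $11906.00 = $631.02
Total: $2396.94 + $220.92 + $631.02 = $3248.88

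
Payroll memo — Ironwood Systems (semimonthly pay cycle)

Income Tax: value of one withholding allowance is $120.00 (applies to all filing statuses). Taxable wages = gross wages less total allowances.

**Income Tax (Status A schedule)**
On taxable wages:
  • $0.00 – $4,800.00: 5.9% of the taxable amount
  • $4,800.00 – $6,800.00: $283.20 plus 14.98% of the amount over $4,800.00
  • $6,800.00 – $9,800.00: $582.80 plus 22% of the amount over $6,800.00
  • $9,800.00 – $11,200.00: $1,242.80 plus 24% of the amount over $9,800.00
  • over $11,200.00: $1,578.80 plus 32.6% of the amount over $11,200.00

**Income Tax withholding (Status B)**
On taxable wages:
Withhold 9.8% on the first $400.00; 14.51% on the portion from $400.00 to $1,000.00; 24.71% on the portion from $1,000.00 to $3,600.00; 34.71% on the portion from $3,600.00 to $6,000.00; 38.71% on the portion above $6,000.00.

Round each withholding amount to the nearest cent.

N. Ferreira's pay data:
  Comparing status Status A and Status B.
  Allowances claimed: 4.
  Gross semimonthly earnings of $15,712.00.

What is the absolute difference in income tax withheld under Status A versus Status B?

$2,282.24

Income Tax (Status A): taxable = $15,712.00 − 4×$120.00 = $15,232.00
  $1,578.80 + 32.6% × ($15,232.00 − $11,200.00) = $1,578.80 + 32.6% × $4,032.00 = $2,893.23
Income Tax (Status B): taxable = $15,712.00 − 4×$120.00 = $15,232.00
  $1,601.76 + 38.71% × ($15,232.00 − $6,000.00) = $1,601.76 + 38.71% × $9,232.00 = $5,175.47
Difference: |$2,893.23 − $5,175.47| = $2,282.24 (higher under Status B)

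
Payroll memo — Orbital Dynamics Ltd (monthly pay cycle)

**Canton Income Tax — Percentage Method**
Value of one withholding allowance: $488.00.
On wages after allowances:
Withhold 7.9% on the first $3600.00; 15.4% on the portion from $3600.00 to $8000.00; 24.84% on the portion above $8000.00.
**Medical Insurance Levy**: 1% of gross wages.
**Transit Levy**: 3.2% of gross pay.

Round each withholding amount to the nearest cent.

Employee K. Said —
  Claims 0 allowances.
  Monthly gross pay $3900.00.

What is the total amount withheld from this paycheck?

Canton Income Tax: taxable = $3900.00
  $284.40 + 15.4% × ($3900.00 − $3600.00) = $284.40 + 15.4% × $300.00 = $330.60
Medical Insurance Levy: 1% × $3900.00 = $39.00
Transit Levy: 3.2% × $3900.00 = $124.80
Total: $330.60 + $39.00 + $124.80 = $494.40

$494.40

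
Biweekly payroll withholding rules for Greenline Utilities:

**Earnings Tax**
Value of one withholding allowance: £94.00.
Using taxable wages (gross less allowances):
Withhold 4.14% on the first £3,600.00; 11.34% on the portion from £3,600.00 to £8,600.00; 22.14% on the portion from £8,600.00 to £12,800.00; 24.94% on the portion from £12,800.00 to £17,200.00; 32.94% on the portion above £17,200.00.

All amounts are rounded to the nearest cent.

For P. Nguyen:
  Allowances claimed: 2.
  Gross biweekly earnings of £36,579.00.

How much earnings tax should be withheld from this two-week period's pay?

£9,064.80

Earnings Tax: taxable = £36,579.00 − 2×£94.00 = £36,391.00
  £2,743.28 + 32.94% × (£36,391.00 − £17,200.00) = £2,743.28 + 32.94% × £19,191.00 = £9,064.80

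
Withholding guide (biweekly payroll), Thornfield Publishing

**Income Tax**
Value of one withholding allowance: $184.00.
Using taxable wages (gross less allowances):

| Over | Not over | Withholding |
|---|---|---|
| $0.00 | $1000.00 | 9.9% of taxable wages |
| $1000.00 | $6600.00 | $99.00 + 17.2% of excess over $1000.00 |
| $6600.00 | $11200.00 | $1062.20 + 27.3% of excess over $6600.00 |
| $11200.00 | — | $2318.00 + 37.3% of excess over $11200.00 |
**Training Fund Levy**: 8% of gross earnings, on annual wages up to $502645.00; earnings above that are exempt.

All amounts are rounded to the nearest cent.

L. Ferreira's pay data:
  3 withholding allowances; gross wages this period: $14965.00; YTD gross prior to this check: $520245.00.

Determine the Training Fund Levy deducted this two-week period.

Training Fund Levy: YTD $520245.00 ≥ cap $502645.00 → $0.00

$0.00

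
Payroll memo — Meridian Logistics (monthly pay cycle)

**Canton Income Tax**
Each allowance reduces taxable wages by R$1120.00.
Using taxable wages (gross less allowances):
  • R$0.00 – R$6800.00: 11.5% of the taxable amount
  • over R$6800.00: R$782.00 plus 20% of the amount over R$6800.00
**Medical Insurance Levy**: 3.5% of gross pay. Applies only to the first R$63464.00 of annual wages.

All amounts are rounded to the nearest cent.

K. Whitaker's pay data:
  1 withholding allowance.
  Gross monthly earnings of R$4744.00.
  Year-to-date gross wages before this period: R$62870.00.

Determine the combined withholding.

Canton Income Tax: taxable = R$4744.00 − 1×R$1120.00 = R$3624.00
  11.5% × R$3624.00 = R$416.76
Medical Insurance Levy: cap R$63464.00 − YTD R$62870.00 = R$594.00 subject; 3.5% × R$594.00 = R$20.79
Total: R$416.76 + R$20.79 = R$437.55

R$437.55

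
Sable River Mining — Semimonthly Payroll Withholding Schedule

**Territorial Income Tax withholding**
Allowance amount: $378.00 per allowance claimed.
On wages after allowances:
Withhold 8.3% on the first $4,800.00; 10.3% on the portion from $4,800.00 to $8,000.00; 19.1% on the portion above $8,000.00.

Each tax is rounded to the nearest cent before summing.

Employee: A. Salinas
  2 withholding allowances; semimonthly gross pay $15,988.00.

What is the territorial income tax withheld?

$2,109.31

Territorial Income Tax: taxable = $15,988.00 − 2×$378.00 = $15,232.00
  $728.00 + 19.1% × ($15,232.00 − $8,000.00) = $728.00 + 19.1% × $7,232.00 = $2,109.31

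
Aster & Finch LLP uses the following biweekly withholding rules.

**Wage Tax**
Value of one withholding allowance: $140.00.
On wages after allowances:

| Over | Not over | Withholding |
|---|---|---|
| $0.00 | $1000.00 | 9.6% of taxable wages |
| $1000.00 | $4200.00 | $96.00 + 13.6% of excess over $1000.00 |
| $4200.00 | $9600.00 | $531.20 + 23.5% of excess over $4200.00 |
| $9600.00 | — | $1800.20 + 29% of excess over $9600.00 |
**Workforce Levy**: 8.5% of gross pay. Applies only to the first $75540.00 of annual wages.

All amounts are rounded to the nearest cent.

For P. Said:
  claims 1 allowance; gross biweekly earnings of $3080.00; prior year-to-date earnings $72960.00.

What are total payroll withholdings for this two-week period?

$579.14

Wage Tax: taxable = $3080.00 − 1×$140.00 = $2940.00
  $96.00 + 13.6% × ($2940.00 − $1000.00) = $96.00 + 13.6% × $1940.00 = $359.84
Workforce Levy: cap $75540.00 − YTD $72960.00 = $2580.00 subject; 8.5% × $2580.00 = $219.30
Total: $359.84 + $219.30 = $579.14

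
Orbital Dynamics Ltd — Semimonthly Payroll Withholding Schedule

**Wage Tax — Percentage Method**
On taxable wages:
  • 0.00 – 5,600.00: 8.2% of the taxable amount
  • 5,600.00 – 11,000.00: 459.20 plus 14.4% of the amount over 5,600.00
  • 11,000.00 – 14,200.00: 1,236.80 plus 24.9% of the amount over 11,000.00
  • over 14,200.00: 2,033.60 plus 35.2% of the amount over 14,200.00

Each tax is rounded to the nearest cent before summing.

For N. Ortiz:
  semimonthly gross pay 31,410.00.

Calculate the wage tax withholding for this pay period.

8,091.52

Wage Tax: taxable = 31,410.00
  2,033.60 + 35.2% × (31,410.00 − 14,200.00) = 2,033.60 + 35.2% × 17,210.00 = 8,091.52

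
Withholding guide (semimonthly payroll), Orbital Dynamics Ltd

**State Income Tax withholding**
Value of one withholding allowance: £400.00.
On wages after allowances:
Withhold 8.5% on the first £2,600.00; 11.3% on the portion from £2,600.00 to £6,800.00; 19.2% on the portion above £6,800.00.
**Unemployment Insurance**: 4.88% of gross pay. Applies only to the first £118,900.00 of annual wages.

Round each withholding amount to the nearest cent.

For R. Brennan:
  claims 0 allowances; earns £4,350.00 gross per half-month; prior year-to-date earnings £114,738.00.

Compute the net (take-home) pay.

£3,728.14

State Income Tax: taxable = £4,350.00
  £221.00 + 11.3% × (£4,350.00 − £2,600.00) = £221.00 + 11.3% × £1,750.00 = £418.75
Unemployment Insurance: cap £118,900.00 − YTD £114,738.00 = £4,162.00 subject; 4.88% × £4,162.00 = £203.11
Total withheld: £418.75 + £203.11 = £621.86
Net pay: £4,350.00 − £621.86 = £3,728.14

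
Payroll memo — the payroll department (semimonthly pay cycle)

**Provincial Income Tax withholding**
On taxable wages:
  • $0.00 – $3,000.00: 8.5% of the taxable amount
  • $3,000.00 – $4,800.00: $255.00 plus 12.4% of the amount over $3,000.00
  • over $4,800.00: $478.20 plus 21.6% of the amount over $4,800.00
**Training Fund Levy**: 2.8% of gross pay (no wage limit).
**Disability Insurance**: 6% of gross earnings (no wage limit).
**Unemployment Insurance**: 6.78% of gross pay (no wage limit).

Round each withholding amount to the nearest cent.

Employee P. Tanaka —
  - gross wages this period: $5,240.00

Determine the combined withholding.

$1,389.63

Provincial Income Tax: taxable = $5,240.00
  $478.20 + 21.6% × ($5,240.00 − $4,800.00) = $478.20 + 21.6% × $440.00 = $573.24
Training Fund Levy: 2.8% × $5,240.00 = $146.72
Disability Insurance: 6% × $5,240.00 = $314.40
Unemployment Insurance: 6.78% × $5,240.00 = $355.27
Total: $573.24 + $146.72 + $314.40 + $355.27 = $1,389.63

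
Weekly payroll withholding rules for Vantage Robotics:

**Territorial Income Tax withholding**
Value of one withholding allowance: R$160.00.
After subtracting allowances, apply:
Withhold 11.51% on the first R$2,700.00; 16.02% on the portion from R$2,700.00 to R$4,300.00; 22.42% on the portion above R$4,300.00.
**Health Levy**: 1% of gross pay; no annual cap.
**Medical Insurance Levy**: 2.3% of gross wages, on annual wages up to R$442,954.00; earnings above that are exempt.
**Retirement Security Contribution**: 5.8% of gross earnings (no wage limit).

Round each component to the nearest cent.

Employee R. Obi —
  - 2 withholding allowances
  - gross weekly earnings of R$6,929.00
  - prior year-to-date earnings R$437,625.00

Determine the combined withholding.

Territorial Income Tax: taxable = R$6,929.00 − 2×R$160.00 = R$6,609.00
  R$567.09 + 22.42% × (R$6,609.00 − R$4,300.00) = R$567.09 + 22.42% × R$2,309.00 = R$1,084.77
Health Levy: 1% × R$6,929.00 = R$69.29
Medical Insurance Levy: cap R$442,954.00 − YTD R$437,625.00 = R$5,329.00 subject; 2.3% × R$5,329.00 = R$122.57
Retirement Security Contribution: 5.8% × R$6,929.00 = R$401.88
Total: R$1,084.77 + R$69.29 + R$122.57 + R$401.88 = R$1,678.51

R$1,678.51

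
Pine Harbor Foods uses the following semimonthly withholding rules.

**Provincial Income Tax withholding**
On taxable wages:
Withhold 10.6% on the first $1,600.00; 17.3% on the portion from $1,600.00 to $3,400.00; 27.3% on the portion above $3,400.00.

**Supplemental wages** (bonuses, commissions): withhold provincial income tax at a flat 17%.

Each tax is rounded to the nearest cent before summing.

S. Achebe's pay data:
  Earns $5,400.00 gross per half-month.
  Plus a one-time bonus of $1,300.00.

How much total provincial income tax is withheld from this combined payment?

$1,248.00

Provincial Income Tax: taxable = $5,400.00
  $481.00 + 27.3% × ($5,400.00 − $3,400.00) = $481.00 + 27.3% × $2,000.00 = $1,027.00
Supplemental (17% flat on bonus): 17% × $1,300.00 = $221.00
Total provincial income tax: $1,027.00 + $221.00 = $1,248.00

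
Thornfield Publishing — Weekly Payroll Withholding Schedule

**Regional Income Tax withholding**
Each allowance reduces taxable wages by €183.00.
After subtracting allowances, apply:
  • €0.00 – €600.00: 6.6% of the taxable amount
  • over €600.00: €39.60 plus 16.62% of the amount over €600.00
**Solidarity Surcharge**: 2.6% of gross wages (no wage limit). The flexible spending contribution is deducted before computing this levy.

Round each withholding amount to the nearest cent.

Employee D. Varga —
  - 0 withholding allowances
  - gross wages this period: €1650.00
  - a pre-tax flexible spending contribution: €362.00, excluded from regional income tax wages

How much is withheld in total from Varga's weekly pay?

Regional Income Tax: taxable = €1650.00 − €362.00 = €1288.00
  €39.60 + 16.62% × (€1288.00 − €600.00) = €39.60 + 16.62% × €688.00 = €153.95
Solidarity Surcharge: 2.6% × €1288.00 = €33.49
Total: €153.95 + €33.49 = €187.44

€187.44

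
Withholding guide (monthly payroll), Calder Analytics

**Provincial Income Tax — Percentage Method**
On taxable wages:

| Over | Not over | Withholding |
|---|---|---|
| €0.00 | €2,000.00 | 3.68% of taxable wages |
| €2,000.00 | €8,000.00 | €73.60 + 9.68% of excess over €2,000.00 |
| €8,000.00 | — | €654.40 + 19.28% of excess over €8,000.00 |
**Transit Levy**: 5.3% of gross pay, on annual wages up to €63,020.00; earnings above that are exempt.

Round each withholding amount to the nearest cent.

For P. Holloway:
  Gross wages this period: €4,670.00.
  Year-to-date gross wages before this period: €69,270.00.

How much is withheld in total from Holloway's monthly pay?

€332.06

Provincial Income Tax: taxable = €4,670.00
  €73.60 + 9.68% × (€4,670.00 − €2,000.00) = €73.60 + 9.68% × €2,670.00 = €332.06
Transit Levy: YTD €69,270.00 ≥ cap €63,020.00 → €0.00
Total: €332.06 + €0.00 = €332.06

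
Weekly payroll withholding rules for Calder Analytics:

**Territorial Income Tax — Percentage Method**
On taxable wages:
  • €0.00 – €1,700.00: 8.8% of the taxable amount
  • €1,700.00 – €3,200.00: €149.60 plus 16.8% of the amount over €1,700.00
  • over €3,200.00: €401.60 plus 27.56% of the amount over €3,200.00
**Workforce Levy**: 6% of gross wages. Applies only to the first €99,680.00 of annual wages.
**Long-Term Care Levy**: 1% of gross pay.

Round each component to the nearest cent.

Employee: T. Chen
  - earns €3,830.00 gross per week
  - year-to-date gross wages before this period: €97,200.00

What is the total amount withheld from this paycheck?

€762.33

Territorial Income Tax: taxable = €3,830.00
  €401.60 + 27.56% × (€3,830.00 − €3,200.00) = €401.60 + 27.56% × €630.00 = €575.23
Workforce Levy: cap €99,680.00 − YTD €97,200.00 = €2,480.00 subject; 6% × €2,480.00 = €148.80
Long-Term Care Levy: 1% × €3,830.00 = €38.30
Total: €575.23 + €148.80 + €38.30 = €762.33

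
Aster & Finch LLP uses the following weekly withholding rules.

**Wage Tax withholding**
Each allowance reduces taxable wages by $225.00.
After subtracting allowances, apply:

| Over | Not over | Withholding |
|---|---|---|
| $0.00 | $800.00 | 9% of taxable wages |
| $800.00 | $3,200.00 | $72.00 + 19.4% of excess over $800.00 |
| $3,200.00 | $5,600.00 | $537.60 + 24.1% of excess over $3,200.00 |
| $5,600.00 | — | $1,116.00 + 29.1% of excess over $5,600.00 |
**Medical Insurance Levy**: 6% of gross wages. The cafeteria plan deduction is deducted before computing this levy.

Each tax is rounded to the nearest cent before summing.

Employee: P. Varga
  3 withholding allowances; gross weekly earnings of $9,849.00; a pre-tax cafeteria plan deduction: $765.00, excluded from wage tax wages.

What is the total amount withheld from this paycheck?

$2,478.46

Wage Tax: taxable = $9,849.00 − $765.00 − 3×$225.00 = $8,409.00
  $1,116.00 + 29.1% × ($8,409.00 − $5,600.00) = $1,116.00 + 29.1% × $2,809.00 = $1,933.42
Medical Insurance Levy: 6% × $9,084.00 = $545.04
Total: $1,933.42 + $545.04 = $2,478.46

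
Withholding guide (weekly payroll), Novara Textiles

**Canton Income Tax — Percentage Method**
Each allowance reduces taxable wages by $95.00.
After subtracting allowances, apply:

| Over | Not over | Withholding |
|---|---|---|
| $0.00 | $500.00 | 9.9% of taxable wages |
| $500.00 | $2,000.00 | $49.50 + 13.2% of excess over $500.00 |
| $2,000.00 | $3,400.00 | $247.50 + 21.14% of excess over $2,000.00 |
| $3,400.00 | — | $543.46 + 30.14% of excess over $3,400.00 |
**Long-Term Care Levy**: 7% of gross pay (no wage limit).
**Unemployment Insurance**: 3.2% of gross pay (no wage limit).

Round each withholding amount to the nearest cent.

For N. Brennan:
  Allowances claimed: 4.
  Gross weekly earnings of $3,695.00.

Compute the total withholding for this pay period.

$902.38

Canton Income Tax: taxable = $3,695.00 − 4×$95.00 = $3,315.00
  $247.50 + 21.14% × ($3,315.00 − $2,000.00) = $247.50 + 21.14% × $1,315.00 = $525.49
Long-Term Care Levy: 7% × $3,695.00 = $258.65
Unemployment Insurance: 3.2% × $3,695.00 = $118.24
Total: $525.49 + $258.65 + $118.24 = $902.38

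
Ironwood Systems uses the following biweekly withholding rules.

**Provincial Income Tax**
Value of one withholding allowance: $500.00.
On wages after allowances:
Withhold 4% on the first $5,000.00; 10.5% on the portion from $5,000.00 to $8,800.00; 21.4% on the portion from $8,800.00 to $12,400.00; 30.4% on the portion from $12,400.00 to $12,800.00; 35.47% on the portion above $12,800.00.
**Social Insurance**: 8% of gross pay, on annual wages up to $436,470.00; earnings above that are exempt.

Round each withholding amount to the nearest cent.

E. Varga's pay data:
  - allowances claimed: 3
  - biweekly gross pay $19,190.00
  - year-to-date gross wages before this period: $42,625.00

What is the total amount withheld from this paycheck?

Provincial Income Tax: taxable = $19,190.00 − 3×$500.00 = $17,690.00
  $1,491.00 + 35.47% × ($17,690.00 − $12,800.00) = $1,491.00 + 35.47% × $4,890.00 = $3,225.48
Social Insurance: 8% × $19,190.00 = $1,535.20
Total: $3,225.48 + $1,535.20 = $4,760.68

$4,760.68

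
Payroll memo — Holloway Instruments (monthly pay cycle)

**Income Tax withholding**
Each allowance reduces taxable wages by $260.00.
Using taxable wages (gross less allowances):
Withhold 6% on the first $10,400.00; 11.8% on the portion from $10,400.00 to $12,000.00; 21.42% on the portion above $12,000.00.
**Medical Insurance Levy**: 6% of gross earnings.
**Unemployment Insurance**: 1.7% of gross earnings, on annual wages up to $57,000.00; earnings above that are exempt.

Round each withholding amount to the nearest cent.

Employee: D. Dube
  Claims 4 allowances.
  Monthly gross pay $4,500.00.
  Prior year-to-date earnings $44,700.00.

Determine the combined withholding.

$554.10

Income Tax: taxable = $4,500.00 − 4×$260.00 = $3,460.00
  6% × $3,460.00 = $207.60
Medical Insurance Levy: 6% × $4,500.00 = $270.00
Unemployment Insurance: 1.7% × $4,500.00 = $76.50
Total: $207.60 + $270.00 + $76.50 = $554.10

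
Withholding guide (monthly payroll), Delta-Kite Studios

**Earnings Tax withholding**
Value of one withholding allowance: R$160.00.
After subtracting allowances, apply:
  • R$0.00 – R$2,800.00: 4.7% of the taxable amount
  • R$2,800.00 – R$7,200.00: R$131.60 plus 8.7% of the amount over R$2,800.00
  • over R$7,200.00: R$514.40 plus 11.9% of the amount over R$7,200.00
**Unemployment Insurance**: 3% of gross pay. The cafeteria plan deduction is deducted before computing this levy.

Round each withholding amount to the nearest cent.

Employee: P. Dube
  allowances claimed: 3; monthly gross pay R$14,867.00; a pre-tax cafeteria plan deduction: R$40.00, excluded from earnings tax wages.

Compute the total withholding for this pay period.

R$1,809.70

Earnings Tax: taxable = R$14,867.00 − R$40.00 − 3×R$160.00 = R$14,347.00
  R$514.40 + 11.9% × (R$14,347.00 − R$7,200.00) = R$514.40 + 11.9% × R$7,147.00 = R$1,364.89
Unemployment Insurance: 3% × R$14,827.00 = R$444.81
Total: R$1,364.89 + R$444.81 = R$1,809.70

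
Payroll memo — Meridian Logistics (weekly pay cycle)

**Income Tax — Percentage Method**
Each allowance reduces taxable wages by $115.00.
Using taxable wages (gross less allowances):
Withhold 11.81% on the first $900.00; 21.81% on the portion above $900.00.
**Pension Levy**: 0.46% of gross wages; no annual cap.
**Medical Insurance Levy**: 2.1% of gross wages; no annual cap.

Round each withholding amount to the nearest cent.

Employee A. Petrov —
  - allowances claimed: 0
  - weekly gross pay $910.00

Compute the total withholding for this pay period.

Income Tax: taxable = $910.00
  $106.29 + 21.81% × ($910.00 − $900.00) = $106.29 + 21.81% × $10.00 = $108.47
Pension Levy: 0.46% × $910.00 = $4.19
Medical Insurance Levy: 2.1% × $910.00 = $19.11
Total: $108.47 + $4.19 + $19.11 = $131.77

$131.77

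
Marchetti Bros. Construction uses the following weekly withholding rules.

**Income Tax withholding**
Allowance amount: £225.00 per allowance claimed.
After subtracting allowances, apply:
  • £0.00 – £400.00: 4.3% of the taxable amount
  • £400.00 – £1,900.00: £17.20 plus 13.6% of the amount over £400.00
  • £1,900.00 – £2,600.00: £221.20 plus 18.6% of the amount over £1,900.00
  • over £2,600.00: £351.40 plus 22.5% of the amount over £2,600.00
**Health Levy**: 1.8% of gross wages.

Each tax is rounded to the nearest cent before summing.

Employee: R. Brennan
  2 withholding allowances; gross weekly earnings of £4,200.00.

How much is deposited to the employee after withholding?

Income Tax: taxable = £4,200.00 − 2×£225.00 = £3,750.00
  £351.40 + 22.5% × (£3,750.00 − £2,600.00) = £351.40 + 22.5% × £1,150.00 = £610.15
Health Levy: 1.8% × £4,200.00 = £75.60
Total withheld: £610.15 + £75.60 = £685.75
Net pay: £4,200.00 − £685.75 = £3,514.25

£3,514.25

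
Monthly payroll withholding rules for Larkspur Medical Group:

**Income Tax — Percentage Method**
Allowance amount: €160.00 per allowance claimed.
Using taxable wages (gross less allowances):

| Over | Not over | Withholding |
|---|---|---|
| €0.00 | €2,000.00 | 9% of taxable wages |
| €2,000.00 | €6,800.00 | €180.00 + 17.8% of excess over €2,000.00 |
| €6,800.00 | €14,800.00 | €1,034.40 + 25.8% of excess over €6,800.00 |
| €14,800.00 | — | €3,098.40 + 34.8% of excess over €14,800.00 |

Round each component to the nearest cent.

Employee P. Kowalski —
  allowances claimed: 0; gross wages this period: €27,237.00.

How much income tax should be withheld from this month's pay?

€7,426.48

Income Tax: taxable = €27,237.00
  €3,098.40 + 34.8% × (€27,237.00 − €14,800.00) = €3,098.40 + 34.8% × €12,437.00 = €7,426.48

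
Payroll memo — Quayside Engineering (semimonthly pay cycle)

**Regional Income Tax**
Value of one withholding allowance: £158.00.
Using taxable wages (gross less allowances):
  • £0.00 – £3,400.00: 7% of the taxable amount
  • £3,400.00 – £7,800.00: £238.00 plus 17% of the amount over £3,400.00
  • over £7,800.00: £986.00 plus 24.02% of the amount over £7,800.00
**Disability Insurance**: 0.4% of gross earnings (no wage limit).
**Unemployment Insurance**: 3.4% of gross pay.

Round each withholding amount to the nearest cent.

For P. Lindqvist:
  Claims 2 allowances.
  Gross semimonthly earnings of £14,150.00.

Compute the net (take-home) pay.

Regional Income Tax: taxable = £14,150.00 − 2×£158.00 = £13,834.00
  £986.00 + 24.02% × (£13,834.00 − £7,800.00) = £986.00 + 24.02% × £6,034.00 = £2,435.37
Disability Insurance: 0.4% × £14,150.00 = £56.60
Unemployment Insurance: 3.4% × £14,150.00 = £481.10
Total withheld: £2,435.37 + £56.60 + £481.10 = £2,973.07
Net pay: £14,150.00 − £2,973.07 = £11,176.93

£11,176.93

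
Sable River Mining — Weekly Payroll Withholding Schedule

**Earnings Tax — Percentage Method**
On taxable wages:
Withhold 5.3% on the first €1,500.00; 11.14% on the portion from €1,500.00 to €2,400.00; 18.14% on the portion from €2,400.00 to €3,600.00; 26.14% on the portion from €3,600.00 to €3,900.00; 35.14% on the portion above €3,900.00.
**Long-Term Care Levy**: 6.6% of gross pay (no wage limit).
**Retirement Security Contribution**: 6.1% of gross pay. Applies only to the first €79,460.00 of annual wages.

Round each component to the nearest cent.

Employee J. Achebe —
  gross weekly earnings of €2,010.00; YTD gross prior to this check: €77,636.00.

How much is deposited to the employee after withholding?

Earnings Tax: taxable = €2,010.00
  €79.50 + 11.14% × (€2,010.00 − €1,500.00) = €79.50 + 11.14% × €510.00 = €136.31
Long-Term Care Levy: 6.6% × €2,010.00 = €132.66
Retirement Security Contribution: cap €79,460.00 − YTD €77,636.00 = €1,824.00 subject; 6.1% × €1,824.00 = €111.26
Total withheld: €136.31 + €132.66 + €111.26 = €380.23
Net pay: €2,010.00 − €380.23 = €1,629.77

€1,629.77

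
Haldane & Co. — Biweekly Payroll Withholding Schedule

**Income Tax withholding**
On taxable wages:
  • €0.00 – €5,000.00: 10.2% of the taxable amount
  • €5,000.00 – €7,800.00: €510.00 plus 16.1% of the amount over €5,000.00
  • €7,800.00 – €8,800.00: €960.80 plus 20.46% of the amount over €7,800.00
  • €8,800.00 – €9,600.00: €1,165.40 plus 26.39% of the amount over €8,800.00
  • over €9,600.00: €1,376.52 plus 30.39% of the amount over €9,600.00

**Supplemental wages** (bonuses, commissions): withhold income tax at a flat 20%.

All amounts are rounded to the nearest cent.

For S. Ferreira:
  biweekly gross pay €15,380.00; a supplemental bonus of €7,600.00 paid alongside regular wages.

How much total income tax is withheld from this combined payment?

Income Tax: taxable = €15,380.00
  €1,376.52 + 30.39% × (€15,380.00 − €9,600.00) = €1,376.52 + 30.39% × €5,780.00 = €3,133.06
Supplemental (20% flat on bonus): 20% × €7,600.00 = €1,520.00
Total income tax: €3,133.06 + €1,520.00 = €4,653.06

€4,653.06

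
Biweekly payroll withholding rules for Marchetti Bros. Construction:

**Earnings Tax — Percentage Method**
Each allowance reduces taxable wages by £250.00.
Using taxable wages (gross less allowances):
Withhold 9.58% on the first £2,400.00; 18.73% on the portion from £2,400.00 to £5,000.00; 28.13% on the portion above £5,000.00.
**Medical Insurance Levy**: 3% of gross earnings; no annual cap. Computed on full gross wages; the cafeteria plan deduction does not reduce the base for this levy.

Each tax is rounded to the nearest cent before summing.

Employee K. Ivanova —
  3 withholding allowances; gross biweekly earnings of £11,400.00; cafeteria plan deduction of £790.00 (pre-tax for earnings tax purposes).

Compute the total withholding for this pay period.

£2,426.02

Earnings Tax: taxable = £11,400.00 − £790.00 − 3×£250.00 = £9,860.00
  £716.90 + 28.13% × (£9,860.00 − £5,000.00) = £716.90 + 28.13% × £4,860.00 = £2,084.02
Medical Insurance Levy: 3% × £11,400.00 = £342.00
Total: £2,084.02 + £342.00 = £2,426.02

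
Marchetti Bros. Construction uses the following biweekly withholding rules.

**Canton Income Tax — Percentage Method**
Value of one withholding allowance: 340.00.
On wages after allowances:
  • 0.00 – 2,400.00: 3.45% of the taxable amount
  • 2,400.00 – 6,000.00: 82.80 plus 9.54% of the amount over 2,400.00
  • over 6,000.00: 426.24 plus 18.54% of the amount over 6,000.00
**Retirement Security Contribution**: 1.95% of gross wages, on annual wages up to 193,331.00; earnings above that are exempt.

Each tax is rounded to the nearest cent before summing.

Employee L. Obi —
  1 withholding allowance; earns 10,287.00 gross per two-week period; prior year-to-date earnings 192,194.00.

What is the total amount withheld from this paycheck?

Canton Income Tax: taxable = 10,287.00 − 1×340.00 = 9,947.00
  426.24 + 18.54% × (9,947.00 − 6,000.00) = 426.24 + 18.54% × 3,947.00 = 1,158.01
Retirement Security Contribution: cap 193,331.00 − YTD 192,194.00 = 1,137.00 subject; 1.95% × 1,137.00 = 22.17
Total: 1,158.01 + 22.17 = 1,180.18

1,180.18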